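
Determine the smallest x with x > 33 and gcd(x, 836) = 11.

55

gcd(x, 836) = 11 forces 11 | x; write x = 11s. Then gcd(11s, 11·76) = 11·gcd(s, 76), so need gcd(s, 76) = 1.
11s > 33 gives s ≥ 4. The least s ≥ 4 coprime to 76 is 5, so x = 11·5 = 55.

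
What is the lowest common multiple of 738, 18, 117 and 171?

182286

738 = 2 · 3² · 41; 18 = 2 · 3²; 117 = 3² · 13; 171 = 3² · 19
lcm takes max exponent of each prime: 2 · 3² · 13 · 19 · 41 = 182286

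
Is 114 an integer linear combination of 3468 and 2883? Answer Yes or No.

gcd(3468, 2883): 3468 = 1·2883 + 585; 2883 = 4·585 + 543; 585 = 1·543 + 42; 543 = 12·42 + 39; 42 = 1·39 + 3; 39 = 13·3 + 0 → 3
3 divides 114, so a solution exists.

Yes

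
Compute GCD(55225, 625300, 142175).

gcd(55225, 625300): 625300 = 11·55225 + 17825; 55225 = 3·17825 + 1750; 17825 = 10·1750 + 325; 1750 = 5·325 + 125; 325 = 2·125 + 75; 125 = 1·75 + 50; 75 = 1·50 + 25; 50 = 2·25 + 0 → 25
gcd(25, 142175): 142175 = 5687·25 + 0 → 25

25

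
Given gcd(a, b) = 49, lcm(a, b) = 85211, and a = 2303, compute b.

1813

Using ab = gcd(a,b)·lcm(a,b) = 49·85211 = 4175339, we get b = 4175339/2303 = 1813.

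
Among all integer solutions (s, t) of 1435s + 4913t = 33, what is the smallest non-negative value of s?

Reduce mod 4913: 1435s ≡ 33 (mod 4913). With g = gcd(1435, 4913) = 1 dividing 33, divide through: 1435s ≡ 33 (mod 4913).
Since gcd(1435, 4913) = 1, s ≡ 33·(1435)⁻¹ ≡ 2222 (mod 4913). Smallest non-negative: 2222.

2222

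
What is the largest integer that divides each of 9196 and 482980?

9196 = 2² · 11² · 19
482980 = 2² · 5 · 19 · 31 · 41
Common: 2² · 19 = 76

76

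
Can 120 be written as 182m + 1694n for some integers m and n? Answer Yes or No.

gcd(182, 1694): 1694 = 9·182 + 56; 182 = 3·56 + 14; 56 = 4·14 + 0 → 14
14 does not divide 120, so a solution does not exist.

No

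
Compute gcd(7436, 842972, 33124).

676

gcd(7436, 842972): 842972 = 113·7436 + 2704; 7436 = 2·2704 + 2028; 2704 = 1·2028 + 676; 2028 = 3·676 + 0 → 676
gcd(676, 33124): 33124 = 49·676 + 0 → 676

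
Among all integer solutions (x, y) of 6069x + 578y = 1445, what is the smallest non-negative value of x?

gcd(6069, 578) = 289 (Euclid: 6069 = 10·578 + 289; 578 = 2·289 + 0), and 289 | 1445.
Extended Euclid: 6069·(1) + 578·(-10) = 289. Scale by 5: x₀ = 5.
General solution x = x₀ + 2t; reducing mod 2 gives x = 1 (and y = -8).

1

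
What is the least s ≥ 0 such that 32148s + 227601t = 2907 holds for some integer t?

gcd(32148, 227601) = 171 (Euclid: 227601 = 7·32148 + 2565; 32148 = 12·2565 + 1368; 2565 = 1·1368 + 1197; 1368 = 1·1197 + 171; 1197 = 7·171 + 0), and 171 | 2907.
Extended Euclid: 32148·(177) + 227601·(-25) = 171. Scale by 17: s₀ = 3009.
General solution s = s₀ + 1331k; reducing mod 1331 gives s = 347 (and t = -49).

347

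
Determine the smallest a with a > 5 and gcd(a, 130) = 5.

130 = 5·26. Any a with gcd(a, 130) = 5 is a multiple of 5, say 5s, with s coprime to 26.
Need s > 5/5, so s ≥ 2. First s ≥ 2 with gcd(s, 26) = 1 is s = 3. Thus a = 5·3 = 15.

15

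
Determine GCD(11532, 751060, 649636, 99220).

4

gcd(11532, 751060): 751060 = 65·11532 + 1480; 11532 = 7·1480 + 1172; 1480 = 1·1172 + 308; 1172 = 3·308 + 248; 308 = 1·248 + 60; 248 = 4·60 + 8; 60 = 7·8 + 4; 8 = 2·4 + 0 → 4
gcd(4, 649636): 649636 = 162409·4 + 0 → 4
gcd(4, 99220): 99220 = 24805·4 + 0 → 4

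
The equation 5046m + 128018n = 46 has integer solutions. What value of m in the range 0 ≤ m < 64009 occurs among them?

6647

gcd(5046, 128018) = 2 (Euclid: 128018 = 25·5046 + 1868; 5046 = 2·1868 + 1310; 1868 = 1·1310 + 558; 1310 = 2·558 + 194; 558 = 2·194 + 170; 194 = 1·170 + 24; 170 = 7·24 + 2; 24 = 12·2 + 0), and 2 | 46.
Extended Euclid: 5046·(-5277) + 128018·(208) = 2. Scale by 23: m₀ = -121371.
General solution m = m₀ + 64009t; reducing mod 64009 gives m = 6647 (and n = -262).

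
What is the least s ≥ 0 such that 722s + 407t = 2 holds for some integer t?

115

gcd(722, 407) = 1 (Euclid: 722 = 1·407 + 315; 407 = 1·315 + 92; 315 = 3·92 + 39; 92 = 2·39 + 14; 39 = 2·14 + 11; 14 = 1·11 + 3; 11 = 3·3 + 2; 3 = 1·2 + 1; 2 = 2·1 + 0), and 1 | 2.
Extended Euclid: 722·(-146) + 407·(259) = 1. Scale by 2: s₀ = -292.
General solution s = s₀ + 407k; reducing mod 407 gives s = 115 (and t = -204).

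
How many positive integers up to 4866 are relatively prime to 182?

1925

182 = 2·7·13. Inclusion–exclusion on these primes:
4866 − ⌊4866/2⌋ − ⌊4866/7⌋ − ⌊4866/13⌋ + ⌊4866/14⌋ + ⌊4866/26⌋ + ⌊4866/91⌋ − ⌊4866/182⌋ = 1925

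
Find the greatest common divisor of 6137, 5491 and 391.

17

gcd(6137, 5491): 6137 = 1·5491 + 646; 5491 = 8·646 + 323; 646 = 2·323 + 0 → 323
gcd(323, 391): 391 = 1·323 + 68; 323 = 4·68 + 51; 68 = 1·51 + 17; 51 = 3·17 + 0 → 17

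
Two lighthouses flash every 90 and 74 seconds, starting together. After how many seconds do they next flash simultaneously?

gcd first: 90 = 1·74 + 16; 74 = 4·16 + 10; 16 = 1·10 + 6; 10 = 1·6 + 4; 6 = 1·4 + 2; 4 = 2·2 + 0 → gcd = 2
lcm = 90·74/gcd = 6660/2 = 3330

3330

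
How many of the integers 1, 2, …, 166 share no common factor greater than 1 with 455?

Prime factors of 455: 5, 7, 13. Count integers ≤ 166 divisible by none of them.
By inclusion–exclusion: 166 − ⌊166/5⌋ − ⌊166/7⌋ − ⌊166/13⌋ + ⌊166/35⌋ + ⌊166/65⌋ + ⌊166/91⌋ − ⌊166/455⌋ = 105.

105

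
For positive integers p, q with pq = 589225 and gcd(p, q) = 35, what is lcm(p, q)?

16835

gcd·lcm = product, so lcm = 589225/35 = 16835.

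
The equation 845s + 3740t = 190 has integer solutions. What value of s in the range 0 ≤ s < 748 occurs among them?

Reduce mod 3740: 845s ≡ 190 (mod 3740). With g = gcd(845, 3740) = 5 dividing 190, divide through: 169s ≡ 38 (mod 748).
Since gcd(169, 748) = 1, s ≡ 38·(169)⁻¹ ≡ 642 (mod 748). Smallest non-negative: 642.

642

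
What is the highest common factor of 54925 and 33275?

25

54925 = 5² · 13³
33275 = 5² · 11³
Common: 5² = 25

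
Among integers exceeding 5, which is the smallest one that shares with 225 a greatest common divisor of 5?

10

gcd(m, 225) = 5 forces 5 | m; write m = 5s. Then gcd(5s, 5·45) = 5·gcd(s, 45), so need gcd(s, 45) = 1.
5s > 5 gives s ≥ 2. The least s ≥ 2 coprime to 45 is 2, so m = 5·2 = 10.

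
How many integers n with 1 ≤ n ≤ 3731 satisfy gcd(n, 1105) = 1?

1105 = 5·13·17. Inclusion–exclusion on these primes:
3731 − ⌊3731/5⌋ − ⌊3731/13⌋ − ⌊3731/17⌋ + ⌊3731/65⌋ + ⌊3731/85⌋ + ⌊3731/221⌋ − ⌊3731/1105⌋ = 2592

2592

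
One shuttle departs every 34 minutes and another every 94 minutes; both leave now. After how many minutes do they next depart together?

gcd first: 94 = 2·34 + 26; 34 = 1·26 + 8; 26 = 3·8 + 2; 8 = 4·2 + 0 → gcd = 2
lcm = 34·94/gcd = 3196/2 = 1598

1598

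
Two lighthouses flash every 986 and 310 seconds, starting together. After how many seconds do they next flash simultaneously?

152830

gcd first: 986 = 3·310 + 56; 310 = 5·56 + 30; 56 = 1·30 + 26; 30 = 1·26 + 4; 26 = 6·4 + 2; 4 = 2·2 + 0 → gcd = 2
lcm = 986·310/gcd = 305660/2 = 152830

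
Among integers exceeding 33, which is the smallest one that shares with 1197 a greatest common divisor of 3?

39

gcd(m, 1197) = 3 forces 3 | m; write m = 3s. Then gcd(3s, 3·399) = 3·gcd(s, 399), so need gcd(s, 399) = 1.
3s > 33 gives s ≥ 12. The least s ≥ 12 coprime to 399 is 13, so m = 3·13 = 39.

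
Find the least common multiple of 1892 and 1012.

43516

1892 = 2² · 11 · 43; 1012 = 2² · 11 · 23
max exponents: 2² · 11 · 23 · 43 = 43516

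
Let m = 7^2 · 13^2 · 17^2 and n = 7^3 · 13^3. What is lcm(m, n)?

217782019

max exponent per prime: 7^3 · 13^3 · 17^2 = 217782019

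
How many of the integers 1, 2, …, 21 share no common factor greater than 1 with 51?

13

51 = 3·17. Inclusion–exclusion on these primes:
21 − ⌊21/3⌋ − ⌊21/17⌋ + ⌊21/51⌋ = 13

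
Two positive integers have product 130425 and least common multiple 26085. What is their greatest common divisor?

gcd·lcm = product, so gcd = 130425/26085 = 5.

5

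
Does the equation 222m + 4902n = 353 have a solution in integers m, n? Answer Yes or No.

By Bézout, 222m + 4902n = 353 has integer solutions iff gcd(222, 4902) | 353.
Euclid: 4902 = 22·222 + 18; 222 = 12·18 + 6; 18 = 3·6 + 0. gcd = 6; 353 mod 6 = 5. No.

No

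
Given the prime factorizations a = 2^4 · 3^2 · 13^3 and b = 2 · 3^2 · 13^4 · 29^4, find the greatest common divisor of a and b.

39546

min exponent per shared prime: 2 · 3^2 · 13^3 = 39546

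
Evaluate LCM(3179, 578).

6358

gcd first: 3179 = 5·578 + 289; 578 = 2·289 + 0 → gcd = 289
lcm = 3179·578/gcd = 1837462/289 = 6358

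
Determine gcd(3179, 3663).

Euclid: 3663 = 1·3179 + 484; 3179 = 6·484 + 275; 484 = 1·275 + 209; 275 = 1·209 + 66; 209 = 3·66 + 11; 66 = 6·11 + 0. Last nonzero remainder: 11.

11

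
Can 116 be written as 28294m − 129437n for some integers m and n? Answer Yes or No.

By Bézout, 28294m − 129437n = 116 has integer solutions iff gcd(28294, 129437) | 116.
Euclid: 129437 = 4·28294 + 16261; 28294 = 1·16261 + 12033; 16261 = 1·12033 + 4228; 12033 = 2·4228 + 3577; 4228 = 1·3577 + 651; 3577 = 5·651 + 322; 651 = 2·322 + 7; 322 = 46·7 + 0. gcd = 7; 116 mod 7 = 4. No.

No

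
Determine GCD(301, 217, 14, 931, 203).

gcd(301, 217): 301 = 1·217 + 84; 217 = 2·84 + 49; 84 = 1·49 + 35; 49 = 1·35 + 14; 35 = 2·14 + 7; 14 = 2·7 + 0 → 7
gcd(7, 14): 14 = 2·7 + 0 → 7
gcd(7, 931): 931 = 133·7 + 0 → 7
gcd(7, 203): 203 = 29·7 + 0 → 7

7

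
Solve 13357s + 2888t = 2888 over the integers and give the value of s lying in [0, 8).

0

Euclid: 13357 = 4·2888 + 1805; 2888 = 1·1805 + 1083; 1805 = 1·1083 + 722; 1083 = 1·722 + 361; 722 = 2·361 + 0 → gcd = 361; 2888 = 361·8.
Back-substitution yields 13357·(-3) + 2888·(14) = 361, so one solution is s = -3·8 = -24, t = 14·8 = 112.
Solutions in s differ by 2888/361 = 8; the one in [0, 8) is -24 mod 8 = 0.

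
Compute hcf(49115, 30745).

55

49115 = 5 · 11 · 19 · 47
30745 = 5 · 11 · 13 · 43
Common: 5 · 11 = 55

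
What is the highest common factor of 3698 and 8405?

3698 = 2 · 43²
8405 = 5 · 41²
Common: 1 = 1

1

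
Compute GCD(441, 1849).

1

441 = 3² · 7²
1849 = 43²
Common: 1 = 1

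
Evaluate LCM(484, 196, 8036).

972356

484 = 2² · 11²; 196 = 2² · 7²; 8036 = 2² · 7² · 41
lcm takes max exponent of each prime: 2² · 7² · 11² · 41 = 972356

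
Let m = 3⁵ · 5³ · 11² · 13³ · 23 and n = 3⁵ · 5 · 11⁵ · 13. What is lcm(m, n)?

247193817960375

max exponent per prime: 3⁵ · 5³ · 11⁵ · 13³ · 23 = 247193817960375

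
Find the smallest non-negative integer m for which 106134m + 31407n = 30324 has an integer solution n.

21

Euclid: 106134 = 3·31407 + 11913; 31407 = 2·11913 + 7581; 11913 = 1·7581 + 4332; 7581 = 1·4332 + 3249; 4332 = 1·3249 + 1083; 3249 = 3·1083 + 0 → gcd = 1083; 30324 = 1083·28.
Back-substitution yields 106134·(8) + 31407·(-27) = 1083, so one solution is m = 8·28 = 224, n = -27·28 = -756.
Solutions in m differ by 31407/1083 = 29; the one in [0, 29) is 224 mod 29 = 21.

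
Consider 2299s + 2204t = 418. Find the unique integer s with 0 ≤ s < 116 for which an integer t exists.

74

Euclid: 2299 = 1·2204 + 95; 2204 = 23·95 + 19; 95 = 5·19 + 0 → gcd = 19; 418 = 19·22.
Back-substitution yields 2299·(-23) + 2204·(24) = 19, so one solution is s = -23·22 = -506, t = 24·22 = 528.
Solutions in s differ by 2204/19 = 116; the one in [0, 116) is -506 mod 116 = 74.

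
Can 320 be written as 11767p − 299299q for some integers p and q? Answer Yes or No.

No

gcd(11767, 299299): 299299 = 25·11767 + 5124; 11767 = 2·5124 + 1519; 5124 = 3·1519 + 567; 1519 = 2·567 + 385; 567 = 1·385 + 182; 385 = 2·182 + 21; 182 = 8·21 + 14; 21 = 1·14 + 7; 14 = 2·7 + 0 → 7
7 does not divide 320, so a solution does not exist.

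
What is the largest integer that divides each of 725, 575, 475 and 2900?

gcd(725, 575): 725 = 1·575 + 150; 575 = 3·150 + 125; 150 = 1·125 + 25; 125 = 5·25 + 0 → 25
gcd(25, 475): 475 = 19·25 + 0 → 25
gcd(25, 2900): 2900 = 116·25 + 0 → 25

25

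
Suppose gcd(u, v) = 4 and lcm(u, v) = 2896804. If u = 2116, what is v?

u·v = gcd·lcm = 4·2896804 = 11587216, so v = 11587216/2116 = 5476.

5476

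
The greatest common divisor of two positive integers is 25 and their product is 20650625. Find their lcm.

For any two positive integers, gcd × lcm equals their product. Hence lcm = 20650625 / 25 = 826025.

826025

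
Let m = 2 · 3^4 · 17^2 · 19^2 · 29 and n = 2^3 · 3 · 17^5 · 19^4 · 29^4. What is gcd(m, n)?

18153246

min exponent per shared prime: 2 · 3 · 17^2 · 19^2 · 29 = 18153246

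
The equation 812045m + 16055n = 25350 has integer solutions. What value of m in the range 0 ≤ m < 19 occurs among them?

1

Euclid: 812045 = 50·16055 + 9295; 16055 = 1·9295 + 6760; 9295 = 1·6760 + 2535; 6760 = 2·2535 + 1690; 2535 = 1·1690 + 845; 1690 = 2·845 + 0 → gcd = 845; 25350 = 845·30.
Back-substitution yields 812045·(7) + 16055·(-354) = 845, so one solution is m = 7·30 = 210, n = -354·30 = -10620.
Solutions in m differ by 16055/845 = 19; the one in [0, 19) is 210 mod 19 = 1.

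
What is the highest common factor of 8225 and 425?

25

Euclid: 8225 = 19·425 + 150; 425 = 2·150 + 125; 150 = 1·125 + 25; 125 = 5·25 + 0. Last nonzero remainder: 25.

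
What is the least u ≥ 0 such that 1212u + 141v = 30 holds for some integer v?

Reduce mod 141: 1212u ≡ 30 (mod 141). With g = gcd(1212, 141) = 3 dividing 30, divide through: 404u ≡ 10 (mod 47).
Since gcd(404, 47) = 1, u ≡ 10·(404)⁻¹ ≡ 44 (mod 47). Smallest non-negative: 44.

44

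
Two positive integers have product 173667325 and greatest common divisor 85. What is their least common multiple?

Since gcd(m,n)·lcm(m,n) = mn, lcm = 173667325/85 = 2043145.

2043145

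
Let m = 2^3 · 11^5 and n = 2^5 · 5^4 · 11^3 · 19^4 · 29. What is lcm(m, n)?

max exponent per prime: 2^5 · 5^4 · 11^5 · 19^4 · 29 = 12173229875180000

12173229875180000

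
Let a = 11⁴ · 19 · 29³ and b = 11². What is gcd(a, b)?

min exponent per shared prime: 11² = 121

121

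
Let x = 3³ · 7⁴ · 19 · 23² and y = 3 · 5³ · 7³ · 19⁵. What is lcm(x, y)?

max exponent per prime: 3³ · 5³ · 7⁴ · 19⁵ · 23² = 10614257370352125

10614257370352125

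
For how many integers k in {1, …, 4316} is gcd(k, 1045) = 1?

Prime factors of 1045: 5, 11, 19. Count integers ≤ 4316 divisible by none of them.
By inclusion–exclusion: 4316 − ⌊4316/5⌋ − ⌊4316/11⌋ − ⌊4316/19⌋ + ⌊4316/55⌋ + ⌊4316/95⌋ + ⌊4316/209⌋ − ⌊4316/1045⌋ = 2973.

2973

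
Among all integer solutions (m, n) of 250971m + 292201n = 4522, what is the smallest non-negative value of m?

1148

gcd(250971, 292201) = 133 (Euclid: 292201 = 1·250971 + 41230; 250971 = 6·41230 + 3591; 41230 = 11·3591 + 1729; 3591 = 2·1729 + 133; 1729 = 13·133 + 0), and 133 | 4522.
Extended Euclid: 250971·(163) + 292201·(-140) = 133. Scale by 34: m₀ = 5542.
General solution m = m₀ + 2197t; reducing mod 2197 gives m = 1148 (and n = -986).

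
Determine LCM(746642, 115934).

746642 = 2 · 13² · 47²; 115934 = 2 · 7³ · 13²
max exponents: 2 · 7³ · 13² · 47² = 256098206

256098206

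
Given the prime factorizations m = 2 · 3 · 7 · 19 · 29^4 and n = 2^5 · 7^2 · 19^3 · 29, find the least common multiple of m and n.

22820234742816

max exponent per prime: 2^5 · 3 · 7^2 · 19^3 · 29^4 = 22820234742816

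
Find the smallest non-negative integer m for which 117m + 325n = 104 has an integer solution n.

Euclid: 325 = 2·117 + 91; 117 = 1·91 + 26; 91 = 3·26 + 13; 26 = 2·13 + 0 → gcd = 13; 104 = 13·8.
Back-substitution yields 117·(-11) + 325·(4) = 13, so one solution is m = -11·8 = -88, n = 4·8 = 32.
Solutions in m differ by 325/13 = 25; the one in [0, 25) is -88 mod 25 = 12.

12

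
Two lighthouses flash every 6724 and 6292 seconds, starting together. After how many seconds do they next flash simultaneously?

10576852

6724 = 2² · 41²; 6292 = 2² · 11² · 13
max exponents: 2² · 11² · 13 · 41² = 10576852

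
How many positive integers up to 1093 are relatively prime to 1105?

1105 = 5·13·17. Inclusion–exclusion on these primes:
1093 − ⌊1093/5⌋ − ⌊1093/13⌋ − ⌊1093/17⌋ + ⌊1093/65⌋ + ⌊1093/85⌋ + ⌊1093/221⌋ − ⌊1093/1105⌋ = 759

759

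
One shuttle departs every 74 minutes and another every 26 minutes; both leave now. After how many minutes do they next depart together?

gcd first: 74 = 2·26 + 22; 26 = 1·22 + 4; 22 = 5·4 + 2; 4 = 2·2 + 0 → gcd = 2
lcm = 74·26/gcd = 1924/2 = 962

962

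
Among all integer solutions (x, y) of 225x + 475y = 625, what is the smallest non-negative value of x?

7

Reduce mod 475: 225x ≡ 625 (mod 475). With g = gcd(225, 475) = 25 dividing 625, divide through: 9x ≡ 25 (mod 19).
Since gcd(9, 19) = 1, x ≡ 25·(9)⁻¹ ≡ 7 (mod 19). Smallest non-negative: 7.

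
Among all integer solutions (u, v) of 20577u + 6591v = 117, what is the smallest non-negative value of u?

533

Reduce mod 6591: 20577u ≡ 117 (mod 6591). With g = gcd(20577, 6591) = 3 dividing 117, divide through: 6859u ≡ 39 (mod 2197).
Since gcd(6859, 2197) = 1, u ≡ 39·(6859)⁻¹ ≡ 533 (mod 2197). Smallest non-negative: 533.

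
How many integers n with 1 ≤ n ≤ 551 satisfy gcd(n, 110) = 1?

Prime factors of 110: 2, 5, 11. Count integers ≤ 551 divisible by none of them.
By inclusion–exclusion: 551 − ⌊551/2⌋ − ⌊551/5⌋ − ⌊551/11⌋ + ⌊551/10⌋ + ⌊551/22⌋ + ⌊551/55⌋ − ⌊551/110⌋ = 201.

201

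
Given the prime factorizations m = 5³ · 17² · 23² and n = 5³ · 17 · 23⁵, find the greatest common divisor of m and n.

1124125

min exponent per shared prime: 5³ · 17 · 23² = 1124125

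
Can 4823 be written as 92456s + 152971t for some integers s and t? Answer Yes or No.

gcd(92456, 152971): 152971 = 1·92456 + 60515; 92456 = 1·60515 + 31941; 60515 = 1·31941 + 28574; 31941 = 1·28574 + 3367; 28574 = 8·3367 + 1638; 3367 = 2·1638 + 91; 1638 = 18·91 + 0 → 91
91 divides 4823, so a solution exists.

Yes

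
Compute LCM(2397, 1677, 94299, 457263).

186850922427

2397 = 3 · 17 · 47; 1677 = 3 · 13 · 43; 94299 = 3 · 17 · 43²; 457263 = 3² · 23 · 47²
lcm takes max exponent of each prime: 3² · 13 · 17 · 23 · 43² · 47² = 186850922427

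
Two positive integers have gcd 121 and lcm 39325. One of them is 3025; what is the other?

m·n = gcd·lcm = 121·39325 = 4758325, so n = 4758325/3025 = 1573.

1573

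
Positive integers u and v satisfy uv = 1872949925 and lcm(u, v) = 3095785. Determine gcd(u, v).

605

From gcd × lcm = uv: gcd = 1872949925 / 3095785 = 605.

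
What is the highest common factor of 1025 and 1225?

1025 = 5² · 41
1225 = 5² · 7²
Common: 5² = 25

25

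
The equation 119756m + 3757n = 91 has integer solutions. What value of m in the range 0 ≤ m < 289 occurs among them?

56

gcd(119756, 3757) = 13 (Euclid: 119756 = 31·3757 + 3289; 3757 = 1·3289 + 468; 3289 = 7·468 + 13; 468 = 36·13 + 0), and 13 | 91.
Extended Euclid: 119756·(8) + 3757·(-255) = 13. Scale by 7: m₀ = 56.
General solution m = m₀ + 289t; reducing mod 289 gives m = 56 (and n = -1785).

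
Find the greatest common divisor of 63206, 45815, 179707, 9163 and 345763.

187

gcd(63206, 45815): 63206 = 1·45815 + 17391; 45815 = 2·17391 + 11033; 17391 = 1·11033 + 6358; 11033 = 1·6358 + 4675; 6358 = 1·4675 + 1683; 4675 = 2·1683 + 1309; 1683 = 1·1309 + 374; 1309 = 3·374 + 187; 374 = 2·187 + 0 → 187
gcd(187, 179707): 179707 = 961·187 + 0 → 187
gcd(187, 9163): 9163 = 49·187 + 0 → 187
gcd(187, 345763): 345763 = 1849·187 + 0 → 187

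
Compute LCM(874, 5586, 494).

1670214

874 = 2 · 19 · 23; 5586 = 2 · 3 · 7² · 19; 494 = 2 · 13 · 19
lcm takes max exponent of each prime: 2 · 3 · 7² · 13 · 19 · 23 = 1670214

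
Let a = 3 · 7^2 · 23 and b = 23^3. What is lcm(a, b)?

max exponent per prime: 3 · 7^2 · 23^3 = 1788549

1788549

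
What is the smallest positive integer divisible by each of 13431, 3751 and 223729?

13431 = 3 · 11² · 37; 3751 = 11² · 31; 223729 = 11² · 43²
lcm takes max exponent of each prime: 3 · 11² · 31 · 37 · 43² = 769851489

769851489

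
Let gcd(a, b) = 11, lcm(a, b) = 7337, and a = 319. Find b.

253

a·b = gcd·lcm = 11·7337 = 80707, so b = 80707/319 = 253.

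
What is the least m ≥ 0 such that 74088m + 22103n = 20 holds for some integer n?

9135

Euclid: 74088 = 3·22103 + 7779; 22103 = 2·7779 + 6545; 7779 = 1·6545 + 1234; 6545 = 5·1234 + 375; 1234 = 3·375 + 109; 375 = 3·109 + 48; 109 = 2·48 + 13; 48 = 3·13 + 9; 13 = 1·9 + 4; 9 = 2·4 + 1; 4 = 4·1 + 0 → gcd = 1; 20 = 1·20.
Back-substitution yields 74088·(-5069) + 22103·(16991) = 1, so one solution is m = -5069·20 = -101380, n = 16991·20 = 339820.
Solutions in m differ by 22103/1 = 22103; the one in [0, 22103) is -101380 mod 22103 = 9135.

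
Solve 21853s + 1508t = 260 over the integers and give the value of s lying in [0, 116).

gcd(21853, 1508) = 13 (Euclid: 21853 = 14·1508 + 741; 1508 = 2·741 + 26; 741 = 28·26 + 13; 26 = 2·13 + 0), and 13 | 260.
Extended Euclid: 21853·(57) + 1508·(-826) = 13. Scale by 20: s₀ = 1140.
General solution s = s₀ + 116k; reducing mod 116 gives s = 96 (and t = -1391).

96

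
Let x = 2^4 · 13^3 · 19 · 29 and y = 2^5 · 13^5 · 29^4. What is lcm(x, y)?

159665958474464

max exponent per prime: 2^5 · 13^5 · 19 · 29^4 = 159665958474464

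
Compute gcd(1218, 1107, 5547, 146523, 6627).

3

1218 = 2 · 3 · 7 · 29; 1107 = 3³ · 41; 5547 = 3 · 43²; 146523 = 3 · 13² · 17²; 6627 = 3 · 47²
gcd takes min exponent of each prime: 3 = 3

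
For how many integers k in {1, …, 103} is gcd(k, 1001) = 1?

75

Prime factors of 1001: 7, 11, 13. Count integers ≤ 103 divisible by none of them.
By inclusion–exclusion: 103 − ⌊103/7⌋ − ⌊103/11⌋ − ⌊103/13⌋ + ⌊103/77⌋ + ⌊103/91⌋ + ⌊103/143⌋ − ⌊103/1001⌋ = 75.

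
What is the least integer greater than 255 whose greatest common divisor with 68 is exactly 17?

289

gcd(t, 68) = 17 forces 17 | t; write t = 17s. Then gcd(17s, 17·4) = 17·gcd(s, 4), so need gcd(s, 4) = 1.
17s > 255 gives s ≥ 16. The least s ≥ 16 coprime to 4 is 17, so t = 17·17 = 289.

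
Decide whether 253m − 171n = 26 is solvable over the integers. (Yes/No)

Yes

By Bézout, 253m − 171n = 26 has integer solutions iff gcd(253, 171) | 26.
Euclid: 253 = 1·171 + 82; 171 = 2·82 + 7; 82 = 11·7 + 5; 7 = 1·5 + 2; 5 = 2·2 + 1; 2 = 2·1 + 0. gcd = 1; 26 mod 1 = 0. Yes.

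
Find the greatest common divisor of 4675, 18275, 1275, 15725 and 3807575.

425

gcd(4675, 18275): 18275 = 3·4675 + 4250; 4675 = 1·4250 + 425; 4250 = 10·425 + 0 → 425
gcd(425, 1275): 1275 = 3·425 + 0 → 425
gcd(425, 15725): 15725 = 37·425 + 0 → 425
gcd(425, 3807575): 3807575 = 8959·425 + 0 → 425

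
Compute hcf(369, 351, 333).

369 = 3² · 41; 351 = 3³ · 13; 333 = 3² · 37
gcd takes min exponent of each prime: 3² = 9

9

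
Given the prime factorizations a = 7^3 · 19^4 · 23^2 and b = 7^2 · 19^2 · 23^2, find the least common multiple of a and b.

max exponent per prime: 7^3 · 19^4 · 23^2 = 23646354487

23646354487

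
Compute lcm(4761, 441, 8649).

4761 = 3² · 23²; 441 = 3² · 7²; 8649 = 3² · 31²
lcm takes max exponent of each prime: 3² · 7² · 23² · 31² = 224190729

224190729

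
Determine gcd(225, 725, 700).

25

225 = 3² · 5²; 725 = 5² · 29; 700 = 2² · 5² · 7
gcd takes min exponent of each prime: 5² = 25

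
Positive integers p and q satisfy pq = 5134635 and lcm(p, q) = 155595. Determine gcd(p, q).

gcd·lcm = product, so gcd = 5134635/155595 = 33.

33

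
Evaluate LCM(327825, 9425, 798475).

3947341808475

lcm(327825, 9425) = 327825·9425/gcd = 3089750625/25 = 123590025
lcm(123590025, 798475) = 123590025·798475/gcd = 98683545211875/25 = 3947341808475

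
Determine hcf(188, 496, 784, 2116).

4

gcd(188, 496): 496 = 2·188 + 120; 188 = 1·120 + 68; 120 = 1·68 + 52; 68 = 1·52 + 16; 52 = 3·16 + 4; 16 = 4·4 + 0 → 4
gcd(4, 784): 784 = 196·4 + 0 → 4
gcd(4, 2116): 2116 = 529·4 + 0 → 4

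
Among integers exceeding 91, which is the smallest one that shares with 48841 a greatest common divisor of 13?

48841 = 13·3757. Any m with gcd(m, 48841) = 13 is a multiple of 13, say 13s, with s coprime to 3757.
Need s > 91/13, so s ≥ 8. First s ≥ 8 with gcd(s, 3757) = 1 is s = 8. Thus m = 13·8 = 104.

104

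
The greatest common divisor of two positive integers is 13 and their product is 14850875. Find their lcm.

Since gcd(a,b)·lcm(a,b) = ab, lcm = 14850875/13 = 1142375.

1142375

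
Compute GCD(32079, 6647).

Euclid: 32079 = 4·6647 + 5491; 6647 = 1·5491 + 1156; 5491 = 4·1156 + 867; 1156 = 1·867 + 289; 867 = 3·289 + 0. Last nonzero remainder: 289.

289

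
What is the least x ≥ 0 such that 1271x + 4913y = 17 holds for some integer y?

3247

gcd(1271, 4913) = 1 (Euclid: 4913 = 3·1271 + 1100; 1271 = 1·1100 + 171; 1100 = 6·171 + 74; 171 = 2·74 + 23; 74 = 3·23 + 5; 23 = 4·5 + 3; 5 = 1·3 + 2; 3 = 1·2 + 1; 2 = 2·1 + 0), and 1 | 17.
Extended Euclid: 1271·(1925) + 4913·(-498) = 1. Scale by 17: x₀ = 32725.
General solution x = x₀ + 4913t; reducing mod 4913 gives x = 3247 (and y = -840).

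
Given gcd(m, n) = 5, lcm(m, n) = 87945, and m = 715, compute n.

615

Using mn = gcd(m,n)·lcm(m,n) = 5·87945 = 439725, we get n = 439725/715 = 615.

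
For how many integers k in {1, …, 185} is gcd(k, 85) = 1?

Prime factors of 85: 5, 17. Count integers ≤ 185 divisible by none of them.
By inclusion–exclusion: 185 − ⌊185/5⌋ − ⌊185/17⌋ + ⌊185/85⌋ = 140.

140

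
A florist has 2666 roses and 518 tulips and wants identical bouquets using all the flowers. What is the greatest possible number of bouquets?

Euclid: 2666 = 5·518 + 76; 518 = 6·76 + 62; 76 = 1·62 + 14; 62 = 4·14 + 6; 14 = 2·6 + 2; 6 = 3·2 + 0. Last nonzero remainder: 2.

2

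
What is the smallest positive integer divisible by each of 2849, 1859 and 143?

lcm(2849, 1859) = 2849·1859/gcd = 5296291/11 = 481481
lcm(481481, 143) = 481481·143/gcd = 68851783/143 = 481481

481481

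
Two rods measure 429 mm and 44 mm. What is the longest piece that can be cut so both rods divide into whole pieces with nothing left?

11

429 = 3 · 11 · 13
44 = 2² · 11
Common: 11 = 11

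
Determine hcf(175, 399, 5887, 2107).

gcd(175, 399): 399 = 2·175 + 49; 175 = 3·49 + 28; 49 = 1·28 + 21; 28 = 1·21 + 7; 21 = 3·7 + 0 → 7
gcd(7, 5887): 5887 = 841·7 + 0 → 7
gcd(7, 2107): 2107 = 301·7 + 0 → 7

7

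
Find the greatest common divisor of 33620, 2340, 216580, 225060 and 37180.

gcd(33620, 2340): 33620 = 14·2340 + 860; 2340 = 2·860 + 620; 860 = 1·620 + 240; 620 = 2·240 + 140; 240 = 1·140 + 100; 140 = 1·100 + 40; 100 = 2·40 + 20; 40 = 2·20 + 0 → 20
gcd(20, 216580): 216580 = 10829·20 + 0 → 20
gcd(20, 225060): 225060 = 11253·20 + 0 → 20
gcd(20, 37180): 37180 = 1859·20 + 0 → 20

20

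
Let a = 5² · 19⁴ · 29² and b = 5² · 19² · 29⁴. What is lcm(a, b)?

2304339180025

max exponent per prime: 5² · 19⁴ · 29⁴ = 2304339180025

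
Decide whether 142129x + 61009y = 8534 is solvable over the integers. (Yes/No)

gcd(142129, 61009): 142129 = 2·61009 + 20111; 61009 = 3·20111 + 676; 20111 = 29·676 + 507; 676 = 1·507 + 169; 507 = 3·169 + 0 → 169
169 does not divide 8534, so a solution does not exist.

No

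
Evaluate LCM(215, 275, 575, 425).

4623575

lcm(215, 275) = 215·275/gcd = 59125/5 = 11825
lcm(11825, 575) = 11825·575/gcd = 6799375/25 = 271975
lcm(271975, 425) = 271975·425/gcd = 115589375/25 = 4623575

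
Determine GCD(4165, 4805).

5

Euclid: 4805 = 1·4165 + 640; 4165 = 6·640 + 325; 640 = 1·325 + 315; 325 = 1·315 + 10; 315 = 31·10 + 5; 10 = 2·5 + 0. Last nonzero remainder: 5.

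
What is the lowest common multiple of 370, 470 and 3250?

5651750

370 = 2 · 5 · 37; 470 = 2 · 5 · 47; 3250 = 2 · 5³ · 13
lcm takes max exponent of each prime: 2 · 5³ · 13 · 37 · 47 = 5651750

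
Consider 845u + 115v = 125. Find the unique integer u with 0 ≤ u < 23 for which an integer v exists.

Reduce mod 115: 845u ≡ 125 (mod 115). With g = gcd(845, 115) = 5 dividing 125, divide through: 169u ≡ 25 (mod 23).
Since gcd(169, 23) = 1, u ≡ 25·(169)⁻¹ ≡ 6 (mod 23). Smallest non-negative: 6.

6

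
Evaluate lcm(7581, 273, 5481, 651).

7581 = 3 · 7 · 19²; 273 = 3 · 7 · 13; 5481 = 3³ · 7 · 29; 651 = 3 · 7 · 31
lcm takes max exponent of each prime: 3³ · 7 · 13 · 19² · 29 · 31 = 797392323

797392323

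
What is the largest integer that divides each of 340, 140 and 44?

340 = 2² · 5 · 17; 140 = 2² · 5 · 7; 44 = 2² · 11
gcd takes min exponent of each prime: 2² = 4

4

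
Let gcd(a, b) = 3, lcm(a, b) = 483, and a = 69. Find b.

Using ab = gcd(a,b)·lcm(a,b) = 3·483 = 1449, we get b = 1449/69 = 21.

21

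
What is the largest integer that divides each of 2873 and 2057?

17

2873 = 13² · 17
2057 = 11² · 17
Common: 17 = 17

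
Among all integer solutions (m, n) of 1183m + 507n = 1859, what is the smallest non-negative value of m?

gcd(1183, 507) = 169 (Euclid: 1183 = 2·507 + 169; 507 = 3·169 + 0), and 169 | 1859.
Extended Euclid: 1183·(1) + 507·(-2) = 169. Scale by 11: m₀ = 11.
General solution m = m₀ + 3t; reducing mod 3 gives m = 2 (and n = -1).

2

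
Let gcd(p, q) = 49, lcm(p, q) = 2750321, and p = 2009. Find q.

67081

Using pq = gcd(p,q)·lcm(p,q) = 49·2750321 = 134765729, we get q = 134765729/2009 = 67081.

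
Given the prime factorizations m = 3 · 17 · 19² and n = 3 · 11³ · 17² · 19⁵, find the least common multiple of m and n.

max exponent per prime: 3 · 11³ · 17² · 19⁵ = 2857361295723

2857361295723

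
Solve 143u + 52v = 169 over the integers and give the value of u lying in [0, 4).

3

Reduce mod 52: 143u ≡ 169 (mod 52). With g = gcd(143, 52) = 13 dividing 169, divide through: 11u ≡ 13 (mod 4).
Since gcd(11, 4) = 1, u ≡ 13·(11)⁻¹ ≡ 3 (mod 4). Smallest non-negative: 3.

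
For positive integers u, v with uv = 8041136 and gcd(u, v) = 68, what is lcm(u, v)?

gcd·lcm = product, so lcm = 8041136/68 = 118252.

118252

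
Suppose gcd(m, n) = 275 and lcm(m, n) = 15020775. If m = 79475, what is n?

m·n = gcd·lcm = 275·15020775 = 4130713125, so n = 4130713125/79475 = 51975.

51975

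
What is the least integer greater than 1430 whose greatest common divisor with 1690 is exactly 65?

1495

gcd(m, 1690) = 65 forces 65 | m; write m = 65s. Then gcd(65s, 65·26) = 65·gcd(s, 26), so need gcd(s, 26) = 1.
65s > 1430 gives s ≥ 23. The least s ≥ 23 coprime to 26 is 23, so m = 65·23 = 1495.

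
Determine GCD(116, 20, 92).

gcd(116, 20): 116 = 5·20 + 16; 20 = 1·16 + 4; 16 = 4·4 + 0 → 4
gcd(4, 92): 92 = 23·4 + 0 → 4

4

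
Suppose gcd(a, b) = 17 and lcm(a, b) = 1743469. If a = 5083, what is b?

Using ab = gcd(a,b)·lcm(a,b) = 17·1743469 = 29638973, we get b = 29638973/5083 = 5831.

5831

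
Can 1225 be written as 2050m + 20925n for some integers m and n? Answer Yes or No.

By Bézout, 2050m + 20925n = 1225 has integer solutions iff gcd(2050, 20925) | 1225.
Euclid: 20925 = 10·2050 + 425; 2050 = 4·425 + 350; 425 = 1·350 + 75; 350 = 4·75 + 50; 75 = 1·50 + 25; 50 = 2·25 + 0. gcd = 25; 1225 mod 25 = 0. Yes.

Yes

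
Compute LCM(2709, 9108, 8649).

lcm(2709, 9108) = 2709·9108/gcd = 24673572/9 = 2741508
lcm(2741508, 8649) = 2741508·8649/gcd = 23711302692/9 = 2634589188

2634589188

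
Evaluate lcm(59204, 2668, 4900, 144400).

59204 = 2² · 19² · 41; 2668 = 2² · 23 · 29; 4900 = 2² · 5² · 7²; 144400 = 2⁴ · 5² · 19²
lcm takes max exponent of each prime: 2⁴ · 5² · 7² · 19² · 23 · 29 · 41 = 193496433200

193496433200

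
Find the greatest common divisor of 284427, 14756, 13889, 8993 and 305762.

284427 = 3² · 11 · 13² · 17; 14756 = 2² · 7 · 17 · 31; 13889 = 17 · 19 · 43; 8993 = 17 · 23²; 305762 = 2 · 17² · 23²
gcd takes min exponent of each prime: 17 = 17

17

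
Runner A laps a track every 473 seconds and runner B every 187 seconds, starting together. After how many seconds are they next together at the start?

gcd first: 473 = 2·187 + 99; 187 = 1·99 + 88; 99 = 1·88 + 11; 88 = 8·11 + 0 → gcd = 11
lcm = 473·187/gcd = 88451/11 = 8041

8041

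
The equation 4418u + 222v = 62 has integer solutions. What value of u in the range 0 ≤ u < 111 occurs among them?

88

Euclid: 4418 = 19·222 + 200; 222 = 1·200 + 22; 200 = 9·22 + 2; 22 = 11·2 + 0 → gcd = 2; 62 = 2·31.
Back-substitution yields 4418·(10) + 222·(-199) = 2, so one solution is u = 10·31 = 310, v = -199·31 = -6169.
Solutions in u differ by 222/2 = 111; the one in [0, 111) is 310 mod 111 = 88.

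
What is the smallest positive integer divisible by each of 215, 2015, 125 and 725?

lcm(215, 2015) = 215·2015/gcd = 433225/5 = 86645
lcm(86645, 125) = 86645·125/gcd = 10830625/5 = 2166125
lcm(2166125, 725) = 2166125·725/gcd = 1570440625/25 = 62817625

62817625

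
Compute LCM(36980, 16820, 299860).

16078793060

lcm(36980, 16820) = 36980·16820/gcd = 622003600/20 = 31100180
lcm(31100180, 299860) = 31100180·299860/gcd = 9325699974800/580 = 16078793060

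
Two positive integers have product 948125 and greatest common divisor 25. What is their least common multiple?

37925

For any two positive integers, gcd × lcm equals their product. Hence lcm = 948125 / 25 = 37925.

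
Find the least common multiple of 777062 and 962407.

39360521486

777062 = 2 · 11² · 13² · 19; 962407 = 19 · 37³
max exponents: 2 · 11² · 13² · 19 · 37³ = 39360521486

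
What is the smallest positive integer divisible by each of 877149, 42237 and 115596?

877149 = 3⁴ · 7² · 13 · 17; 42237 = 3² · 13 · 19²; 115596 = 2² · 3² · 13² · 19
lcm takes max exponent of each prime: 2² · 3⁴ · 7² · 13² · 17 · 19² = 16465841028

16465841028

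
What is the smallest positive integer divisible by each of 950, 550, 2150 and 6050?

950 = 2 · 5² · 19; 550 = 2 · 5² · 11; 2150 = 2 · 5² · 43; 6050 = 2 · 5² · 11²
lcm takes max exponent of each prime: 2 · 5² · 11² · 19 · 43 = 4942850

4942850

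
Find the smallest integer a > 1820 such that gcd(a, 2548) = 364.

2184

2548 = 364·7. Any a with gcd(a, 2548) = 364 is a multiple of 364, say 364s, with s coprime to 7.
Need s > 1820/364, so s ≥ 6. First s ≥ 6 with gcd(s, 7) = 1 is s = 6. Thus a = 364·6 = 2184.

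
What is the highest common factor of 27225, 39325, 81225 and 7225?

25

gcd(27225, 39325): 39325 = 1·27225 + 12100; 27225 = 2·12100 + 3025; 12100 = 4·3025 + 0 → 3025
gcd(3025, 81225): 81225 = 26·3025 + 2575; 3025 = 1·2575 + 450; 2575 = 5·450 + 325; 450 = 1·325 + 125; 325 = 2·125 + 75; 125 = 1·75 + 50; 75 = 1·50 + 25; 50 = 2·25 + 0 → 25
gcd(25, 7225): 7225 = 289·25 + 0 → 25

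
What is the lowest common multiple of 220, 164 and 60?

27060

lcm(220, 164) = 220·164/gcd = 36080/4 = 9020
lcm(9020, 60) = 9020·60/gcd = 541200/20 = 27060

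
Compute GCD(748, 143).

748 = 2² · 11 · 17
143 = 11 · 13
Common: 11 = 11

11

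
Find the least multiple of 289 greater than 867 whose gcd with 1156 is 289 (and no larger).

1445

1156 = 289·4. Any m with gcd(m, 1156) = 289 is a multiple of 289, say 289s, with s coprime to 4.
Need s > 867/289, so s ≥ 4. First s ≥ 4 with gcd(s, 4) = 1 is s = 5. Thus m = 289·5 = 1445.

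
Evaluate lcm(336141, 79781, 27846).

1698856614

336141 = 3² · 13³ · 17; 79781 = 13 · 17 · 19²; 27846 = 2 · 3² · 7 · 13 · 17
lcm takes max exponent of each prime: 2 · 3² · 7 · 13³ · 17 · 19² = 1698856614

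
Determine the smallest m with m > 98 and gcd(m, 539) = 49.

Multiples of 49 above 98: 49·3, 49·4, … . Need the cofactor coprime to 539/49 = 11.
Checking s = 3, 4, … the first with gcd(s, 11) = 1 is s = 3, giving 147.

147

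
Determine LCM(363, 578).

gcd first: 578 = 1·363 + 215; 363 = 1·215 + 148; 215 = 1·148 + 67; 148 = 2·67 + 14; 67 = 4·14 + 11; 14 = 1·11 + 3; 11 = 3·3 + 2; 3 = 1·2 + 1; 2 = 2·1 + 0 → gcd = 1
lcm = 363·578/gcd = 209814/1 = 209814

209814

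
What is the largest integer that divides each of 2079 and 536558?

11

Euclid: 536558 = 258·2079 + 176; 2079 = 11·176 + 143; 176 = 1·143 + 33; 143 = 4·33 + 11; 33 = 3·11 + 0. Last nonzero remainder: 11.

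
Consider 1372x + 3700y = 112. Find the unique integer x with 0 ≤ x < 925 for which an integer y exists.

321

Reduce mod 3700: 1372x ≡ 112 (mod 3700). With g = gcd(1372, 3700) = 4 dividing 112, divide through: 343x ≡ 28 (mod 925).
Since gcd(343, 925) = 1, x ≡ 28·(343)⁻¹ ≡ 321 (mod 925). Smallest non-negative: 321.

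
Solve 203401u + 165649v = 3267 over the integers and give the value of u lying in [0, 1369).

1040

Reduce mod 165649: 203401u ≡ 3267 (mod 165649). With g = gcd(203401, 165649) = 121 dividing 3267, divide through: 1681u ≡ 27 (mod 1369).
Since gcd(1681, 1369) = 1, u ≡ 27·(1681)⁻¹ ≡ 1040 (mod 1369). Smallest non-negative: 1040.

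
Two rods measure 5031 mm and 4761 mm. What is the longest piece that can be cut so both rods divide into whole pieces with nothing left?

9

5031 = 3² · 13 · 43
4761 = 3² · 23²
Common: 3² = 9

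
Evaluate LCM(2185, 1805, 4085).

1785145

2185 = 5 · 19 · 23; 1805 = 5 · 19²; 4085 = 5 · 19 · 43
lcm takes max exponent of each prime: 5 · 19² · 23 · 43 = 1785145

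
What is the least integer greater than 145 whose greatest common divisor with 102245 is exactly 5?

150

Multiples of 5 above 145: 5·30, 5·31, … . Need the cofactor coprime to 102245/5 = 20449.
Checking s = 30, 31, … the first with gcd(s, 20449) = 1 is s = 30, giving 150.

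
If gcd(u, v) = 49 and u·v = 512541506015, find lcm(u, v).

gcd·lcm = product, so lcm = 512541506015/49 = 10460030735.

10460030735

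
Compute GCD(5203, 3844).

1

Euclid: 5203 = 1·3844 + 1359; 3844 = 2·1359 + 1126; 1359 = 1·1126 + 233; 1126 = 4·233 + 194; 233 = 1·194 + 39; 194 = 4·39 + 38; 39 = 1·38 + 1; 38 = 38·1 + 0. Last nonzero remainder: 1.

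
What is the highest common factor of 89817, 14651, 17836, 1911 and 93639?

637

gcd(89817, 14651): 89817 = 6·14651 + 1911; 14651 = 7·1911 + 1274; 1911 = 1·1274 + 637; 1274 = 2·637 + 0 → 637
gcd(637, 17836): 17836 = 28·637 + 0 → 637
gcd(637, 1911): 1911 = 3·637 + 0 → 637
gcd(637, 93639): 93639 = 147·637 + 0 → 637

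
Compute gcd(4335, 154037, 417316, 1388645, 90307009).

gcd(4335, 154037): 154037 = 35·4335 + 2312; 4335 = 1·2312 + 2023; 2312 = 1·2023 + 289; 2023 = 7·289 + 0 → 289
gcd(289, 417316): 417316 = 1444·289 + 0 → 289
gcd(289, 1388645): 1388645 = 4805·289 + 0 → 289
gcd(289, 90307009): 90307009 = 312481·289 + 0 → 289

289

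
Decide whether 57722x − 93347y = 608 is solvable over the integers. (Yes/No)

By Bézout, 57722x − 93347y = 608 has integer solutions iff gcd(57722, 93347) | 608.
Euclid: 93347 = 1·57722 + 35625; 57722 = 1·35625 + 22097; 35625 = 1·22097 + 13528; 22097 = 1·13528 + 8569; 13528 = 1·8569 + 4959; 8569 = 1·4959 + 3610; 4959 = 1·3610 + 1349; 3610 = 2·1349 + 912; 1349 = 1·912 + 437; 912 = 2·437 + 38; 437 = 11·38 + 19; 38 = 2·19 + 0. gcd = 19; 608 mod 19 = 0. Yes.

Yes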